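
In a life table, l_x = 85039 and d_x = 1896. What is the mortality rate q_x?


q_x = d_x / l_x
= 1896 / 85039
= 0.0223


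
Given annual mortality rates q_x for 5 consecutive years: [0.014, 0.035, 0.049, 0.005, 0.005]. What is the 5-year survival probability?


p_k = 1 - q_k for each year
Survival = product of (1 - q_k)
= 0.986 * 0.965 * 0.951 * 0.995 * 0.995
= 0.8958


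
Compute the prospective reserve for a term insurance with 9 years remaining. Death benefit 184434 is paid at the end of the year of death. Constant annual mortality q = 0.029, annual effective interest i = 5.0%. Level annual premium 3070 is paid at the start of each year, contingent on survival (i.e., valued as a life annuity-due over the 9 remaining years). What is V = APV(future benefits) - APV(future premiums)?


v = 1/(1+i) = 0.952381
APV(future benefits) per unit = sum_{k=0}^{8} k_p_x * q * v^(k+1) = 0.18552
APV(future benefits) = 184434 * 0.18552 = 34216.2326
Life annuity-due factor ä_{x:9} = sum_{k=0}^{8} k_p_x * v^k = 6.717111
APV(future premiums) = 3070 * 6.717111 = 20621.5298
V = 34216.2326 - 20621.5298
= 13594.7028


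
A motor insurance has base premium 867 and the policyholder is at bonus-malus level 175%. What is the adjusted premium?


adjusted = base * BM_level / 100
= 867 * 175 / 100
= 867 * 1.75
= 1517.25


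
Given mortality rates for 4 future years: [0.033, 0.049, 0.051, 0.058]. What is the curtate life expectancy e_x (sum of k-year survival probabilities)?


e_x = sum_{k=1}^{n} k_p_x
k_p_x values:
  1_p_x = 0.967
  2_p_x = 0.919617
  3_p_x = 0.872717
  4_p_x = 0.822099
e_x = 3.5814


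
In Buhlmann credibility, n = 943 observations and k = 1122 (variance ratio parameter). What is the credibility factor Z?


Z = n / (n + k)
= 943 / (943 + 1122)
= 943 / 2065
= 0.4567


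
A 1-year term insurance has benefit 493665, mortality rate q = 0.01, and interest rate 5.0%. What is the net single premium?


NSP = benefit * q * v
v = 1/(1+i) = 0.952381
NSP = 493665 * 0.01 * 0.952381
= 4701.5714


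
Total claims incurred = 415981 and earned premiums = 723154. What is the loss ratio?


Loss ratio = claims / premiums
= 415981 / 723154
= 0.5752


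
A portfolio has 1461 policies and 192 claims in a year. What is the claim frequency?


frequency = claims / policies
= 192 / 1461
= 0.1314


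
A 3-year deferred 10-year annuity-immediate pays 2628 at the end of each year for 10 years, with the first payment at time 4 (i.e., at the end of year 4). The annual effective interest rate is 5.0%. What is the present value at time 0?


PV at time 3 of the 10-year annuity-immediate:
a_n = 2628 * (1-(1+0.05)^(-10))/0.05 = 20292.7194
Discount back 3 years to time 0:
PV = 20292.7194 * (1+0.05)^(-3)
= 20292.7194 * 0.863838
= 17529.614


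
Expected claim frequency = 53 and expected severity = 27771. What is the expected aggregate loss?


E[S] = E[N] * E[X]
= 53 * 27771
= 1.4719e+06


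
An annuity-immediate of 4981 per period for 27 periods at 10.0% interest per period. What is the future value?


FV = PMT * ((1+i)^n - 1) / i
= 4981 * ((1.1)^27 - 1) / 0.1
= 4981 * (13.109994 - 1) / 0.1
= 603198.8107


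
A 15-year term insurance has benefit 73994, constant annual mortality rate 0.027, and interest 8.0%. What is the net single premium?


NSP = benefit * sum_{k=0}^{n-1} k_p_x * q * v^(k+1)
With constant q=0.027, v=0.925926
Sum = 0.199575
NSP = 73994 * 0.199575
= 14767.3566


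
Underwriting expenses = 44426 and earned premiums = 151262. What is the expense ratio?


Expense ratio = expenses / premiums
= 44426 / 151262
= 0.2937


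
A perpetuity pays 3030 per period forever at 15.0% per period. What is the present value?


PV = PMT / i
= 3030 / 0.15
= 20200.0


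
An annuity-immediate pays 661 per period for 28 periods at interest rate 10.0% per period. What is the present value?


PV = PMT * (1 - (1+i)^(-n)) / i
= 661 * (1 - (1+0.1)^(-28)) / 0.1
= 661 * (1 - 0.069343) / 0.1
= 661 * 9.306567
= 6151.6405


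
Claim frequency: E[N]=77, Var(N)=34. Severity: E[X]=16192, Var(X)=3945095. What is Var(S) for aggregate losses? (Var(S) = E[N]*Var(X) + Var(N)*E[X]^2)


Var(S) = E[N]*Var(X) + Var(N)*E[X]^2
= 77*3945095 + 34*16192^2
= 303772315 + 8914149376
= 9.2179e+09


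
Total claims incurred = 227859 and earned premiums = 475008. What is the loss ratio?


Loss ratio = claims / premiums
= 227859 / 475008
= 0.4797


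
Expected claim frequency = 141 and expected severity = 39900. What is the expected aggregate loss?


E[S] = E[N] * E[X]
= 141 * 39900
= 5.6259e+06


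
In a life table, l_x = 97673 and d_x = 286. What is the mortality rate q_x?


q_x = d_x / l_x
= 286 / 97673
= 0.0029


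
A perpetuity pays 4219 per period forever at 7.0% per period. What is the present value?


PV = PMT / i
= 4219 / 0.07
= 60271.4286


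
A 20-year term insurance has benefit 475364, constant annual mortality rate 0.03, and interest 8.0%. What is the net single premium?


NSP = benefit * sum_{k=0}^{n-1} k_p_x * q * v^(k+1)
With constant q=0.03, v=0.925926
Sum = 0.240908
NSP = 475364 * 0.240908
= 114519.0638


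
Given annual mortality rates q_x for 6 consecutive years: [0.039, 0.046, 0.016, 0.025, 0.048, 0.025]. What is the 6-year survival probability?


p_k = 1 - q_k for each year
Survival = product of (1 - q_k)
= 0.961 * 0.954 * 0.984 * 0.975 * 0.952 * 0.975
= 0.8164


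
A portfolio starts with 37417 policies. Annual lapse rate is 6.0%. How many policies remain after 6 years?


remaining = initial * (1 - lapse)^years
= 37417 * (1 - 0.06)^6
= 37417 * 0.68987
= 25812.8576


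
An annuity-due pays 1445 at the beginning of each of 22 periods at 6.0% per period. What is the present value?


PV_due = PMT * (1-(1+i)^(-n))/i * (1+i)
PV_immediate = 17400.0856
PV_due = 17400.0856 * 1.06
= 18444.0907


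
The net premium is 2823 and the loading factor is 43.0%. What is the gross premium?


Gross = net * (1 + loading)
= 2823 * (1 + 0.43)
= 2823 * 1.43
= 4036.89


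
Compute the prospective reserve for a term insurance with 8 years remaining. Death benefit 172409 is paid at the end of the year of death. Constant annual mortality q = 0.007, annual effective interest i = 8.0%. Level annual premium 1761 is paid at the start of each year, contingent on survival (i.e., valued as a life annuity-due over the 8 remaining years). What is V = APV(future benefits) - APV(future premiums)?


v = 1/(1+i) = 0.925926
APV(future benefits) per unit = sum_{k=0}^{7} k_p_x * q * v^(k+1) = 0.039365
APV(future benefits) = 172409 * 0.039365 = 6786.9427
Life annuity-due factor ä_{x:8} = sum_{k=0}^{7} k_p_x * v^k = 6.073513
APV(future premiums) = 1761 * 6.073513 = 10695.4563
V = 6786.9427 - 10695.4563
= -3908.5137


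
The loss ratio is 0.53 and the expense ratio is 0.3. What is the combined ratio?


Combined ratio = loss ratio + expense ratio
= 0.53 + 0.3
= 0.83


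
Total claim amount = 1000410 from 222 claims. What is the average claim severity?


severity = total / number
= 1000410 / 222
= 4506.3514


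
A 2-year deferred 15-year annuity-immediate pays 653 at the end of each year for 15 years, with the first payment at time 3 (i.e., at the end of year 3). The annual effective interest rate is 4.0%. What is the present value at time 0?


PV at time 2 of the 15-year annuity-immediate:
a_n = 653 * (1-(1+0.04)^(-15))/0.04 = 7260.307
Discount back 2 years to time 0:
PV = 7260.307 * (1+0.04)^(-2)
= 7260.307 * 0.924556
= 6712.5619


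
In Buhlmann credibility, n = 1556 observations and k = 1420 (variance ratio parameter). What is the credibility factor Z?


Z = n / (n + k)
= 1556 / (1556 + 1420)
= 1556 / 2976
= 0.5228


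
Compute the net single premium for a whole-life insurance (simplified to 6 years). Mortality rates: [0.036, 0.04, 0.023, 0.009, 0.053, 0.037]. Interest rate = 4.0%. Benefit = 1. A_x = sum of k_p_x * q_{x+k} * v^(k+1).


v = 0.961538
Year 0: k_p_x=1.0, q=0.036, term=0.034615
Year 1: k_p_x=0.964, q=0.04, term=0.035651
Year 2: k_p_x=0.92544, q=0.023, term=0.018922
Year 3: k_p_x=0.904155, q=0.009, term=0.006956
Year 4: k_p_x=0.896017, q=0.053, term=0.039032
Year 5: k_p_x=0.848529, q=0.037, term=0.024812
A_x = 0.16


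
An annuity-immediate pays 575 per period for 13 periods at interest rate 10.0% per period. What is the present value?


PV = PMT * (1 - (1+i)^(-n)) / i
= 575 * (1 - (1+0.1)^(-13)) / 0.1
= 575 * (1 - 0.289664) / 0.1
= 575 * 7.103356
= 4084.4298


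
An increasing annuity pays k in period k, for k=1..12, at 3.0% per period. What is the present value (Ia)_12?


(Ia)_n = sum_{k=1}^{n} k * v^k, v = 1/(1+i)
v = 0.970874
Sum computed term by term:
(Ia)_12 = 61.2022


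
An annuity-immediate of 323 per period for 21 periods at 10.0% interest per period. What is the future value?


FV = PMT * ((1+i)^n - 1) / i
= 323 * ((1.1)^21 - 1) / 0.1
= 323 * (7.40025 - 1) / 0.1
= 20672.8073


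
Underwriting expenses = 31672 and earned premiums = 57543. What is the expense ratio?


Expense ratio = expenses / premiums
= 31672 / 57543
= 0.5504


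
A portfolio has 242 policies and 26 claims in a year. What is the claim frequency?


frequency = claims / policies
= 26 / 242
= 0.1074


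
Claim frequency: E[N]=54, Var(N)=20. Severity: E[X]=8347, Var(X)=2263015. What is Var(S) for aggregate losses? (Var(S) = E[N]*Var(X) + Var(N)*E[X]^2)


Var(S) = E[N]*Var(X) + Var(N)*E[X]^2
= 54*2263015 + 20*8347^2
= 122202810 + 1393448180
= 1.5157e+09


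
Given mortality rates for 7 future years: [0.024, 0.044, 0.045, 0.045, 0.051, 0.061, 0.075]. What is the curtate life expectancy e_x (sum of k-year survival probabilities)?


e_x = sum_{k=1}^{n} k_p_x
k_p_x values:
  1_p_x = 0.976
  2_p_x = 0.933056
  3_p_x = 0.891068
  4_p_x = 0.85097
  5_p_x = 0.807571
  6_p_x = 0.758309
  7_p_x = 0.701436
e_x = 5.9184


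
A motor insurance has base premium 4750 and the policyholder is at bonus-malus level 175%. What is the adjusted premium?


adjusted = base * BM_level / 100
= 4750 * 175 / 100
= 4750 * 1.75
= 8312.5


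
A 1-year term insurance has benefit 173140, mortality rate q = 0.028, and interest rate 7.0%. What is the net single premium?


NSP = benefit * q * v
v = 1/(1+i) = 0.934579
NSP = 173140 * 0.028 * 0.934579
= 4530.7664


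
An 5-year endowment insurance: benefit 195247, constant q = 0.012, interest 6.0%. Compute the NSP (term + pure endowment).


Term component = 9648.9148
Pure endowment = 5_p_x * v^5 * benefit = 0.941423 * 0.747258 * 195247 = 137353.5113
NSP = 147002.4261


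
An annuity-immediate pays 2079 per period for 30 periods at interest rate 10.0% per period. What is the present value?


PV = PMT * (1 - (1+i)^(-n)) / i
= 2079 * (1 - (1+0.1)^(-30)) / 0.1
= 2079 * (1 - 0.057309) / 0.1
= 2079 * 9.426914
= 19598.5552


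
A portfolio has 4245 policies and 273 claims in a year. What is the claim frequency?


frequency = claims / policies
= 273 / 4245
= 0.0643


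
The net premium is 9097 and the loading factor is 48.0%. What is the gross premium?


Gross = net * (1 + loading)
= 9097 * (1 + 0.48)
= 9097 * 1.48
= 13463.56


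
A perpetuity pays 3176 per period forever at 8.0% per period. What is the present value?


PV = PMT / i
= 3176 / 0.08
= 39700.0


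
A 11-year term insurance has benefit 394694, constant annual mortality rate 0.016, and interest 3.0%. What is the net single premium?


NSP = benefit * sum_{k=0}^{n-1} k_p_x * q * v^(k+1)
With constant q=0.016, v=0.970874
Sum = 0.1374
NSP = 394694 * 0.1374
= 54231.1119


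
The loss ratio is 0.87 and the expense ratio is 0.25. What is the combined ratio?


Combined ratio = loss ratio + expense ratio
= 0.87 + 0.25
= 1.12


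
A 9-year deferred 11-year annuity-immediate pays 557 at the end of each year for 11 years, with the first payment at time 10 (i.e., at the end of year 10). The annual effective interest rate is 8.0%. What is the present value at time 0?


PV at time 9 of the 11-year annuity-immediate:
a_n = 557 * (1-(1+0.08)^(-11))/0.08 = 3976.4031
Discount back 9 years to time 0:
PV = 3976.4031 * (1+0.08)^(-9)
= 3976.4031 * 0.500249
= 1989.1915


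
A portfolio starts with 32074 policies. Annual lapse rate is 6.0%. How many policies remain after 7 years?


remaining = initial * (1 - lapse)^years
= 32074 * (1 - 0.06)^7
= 32074 * 0.648478
= 20799.2704


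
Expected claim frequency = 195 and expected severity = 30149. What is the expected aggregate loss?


E[S] = E[N] * E[X]
= 195 * 30149
= 5.8791e+06


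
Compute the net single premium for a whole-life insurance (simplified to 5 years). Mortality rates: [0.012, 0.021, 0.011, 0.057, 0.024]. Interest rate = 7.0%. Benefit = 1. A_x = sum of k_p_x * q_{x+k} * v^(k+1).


v = 0.934579
Year 0: k_p_x=1.0, q=0.012, term=0.011215
Year 1: k_p_x=0.988, q=0.021, term=0.018122
Year 2: k_p_x=0.967252, q=0.011, term=0.008685
Year 3: k_p_x=0.956612, q=0.057, term=0.041598
Year 4: k_p_x=0.902085, q=0.024, term=0.015436
A_x = 0.0951


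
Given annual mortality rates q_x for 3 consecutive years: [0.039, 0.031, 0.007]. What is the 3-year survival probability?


p_k = 1 - q_k for each year
Survival = product of (1 - q_k)
= 0.961 * 0.969 * 0.993
= 0.9247


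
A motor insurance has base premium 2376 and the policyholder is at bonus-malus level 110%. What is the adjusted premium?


adjusted = base * BM_level / 100
= 2376 * 110 / 100
= 2376 * 1.1
= 2613.6


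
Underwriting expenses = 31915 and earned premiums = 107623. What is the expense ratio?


Expense ratio = expenses / premiums
= 31915 / 107623
= 0.2965


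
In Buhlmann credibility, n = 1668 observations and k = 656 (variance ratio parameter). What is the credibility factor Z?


Z = n / (n + k)
= 1668 / (1668 + 656)
= 1668 / 2324
= 0.7177


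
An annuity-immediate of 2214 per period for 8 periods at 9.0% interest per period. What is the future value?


FV = PMT * ((1+i)^n - 1) / i
= 2214 * ((1.09)^8 - 1) / 0.09
= 2214 * (1.992563 - 1) / 0.09
= 24417.041


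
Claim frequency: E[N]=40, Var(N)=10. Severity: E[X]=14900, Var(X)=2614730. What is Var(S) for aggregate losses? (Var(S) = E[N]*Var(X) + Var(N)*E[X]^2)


Var(S) = E[N]*Var(X) + Var(N)*E[X]^2
= 40*2614730 + 10*14900^2
= 104589200 + 2220100000
= 2.3247e+09


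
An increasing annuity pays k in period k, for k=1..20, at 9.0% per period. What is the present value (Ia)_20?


(Ia)_n = sum_{k=1}^{n} k * v^k, v = 1/(1+i)
v = 0.917431
Sum computed term by term:
(Ia)_20 = 70.9055


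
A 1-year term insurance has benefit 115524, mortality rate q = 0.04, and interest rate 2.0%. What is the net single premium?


NSP = benefit * q * v
v = 1/(1+i) = 0.980392
NSP = 115524 * 0.04 * 0.980392
= 4530.3529


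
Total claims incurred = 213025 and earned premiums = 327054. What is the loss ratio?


Loss ratio = claims / premiums
= 213025 / 327054
= 0.6513


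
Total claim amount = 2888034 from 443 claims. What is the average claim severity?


severity = total / number
= 2888034 / 443
= 6519.2641


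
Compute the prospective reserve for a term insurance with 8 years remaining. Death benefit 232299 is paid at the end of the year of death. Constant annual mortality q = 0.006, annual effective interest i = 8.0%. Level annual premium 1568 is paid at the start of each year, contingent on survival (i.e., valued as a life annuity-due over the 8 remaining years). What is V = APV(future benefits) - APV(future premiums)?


v = 1/(1+i) = 0.925926
APV(future benefits) per unit = sum_{k=0}^{7} k_p_x * q * v^(k+1) = 0.033846
APV(future benefits) = 232299 * 0.033846 = 7862.3906
Life annuity-due factor ä_{x:8} = sum_{k=0}^{7} k_p_x * v^k = 6.092279
APV(future premiums) = 1568 * 6.092279 = 9552.6934
V = 7862.3906 - 9552.6934
= -1690.3028


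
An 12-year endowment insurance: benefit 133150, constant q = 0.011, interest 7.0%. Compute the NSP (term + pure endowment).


Term component = 11051.3917
Pure endowment = 12_p_x * v^12 * benefit = 0.8757 * 0.444012 * 133150 = 51771.5703
NSP = 62822.962


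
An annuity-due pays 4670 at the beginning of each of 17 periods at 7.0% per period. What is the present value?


PV_due = PMT * (1-(1+i)^(-n))/i * (1+i)
PV_immediate = 45594.2514
PV_due = 45594.2514 * 1.07
= 48785.849


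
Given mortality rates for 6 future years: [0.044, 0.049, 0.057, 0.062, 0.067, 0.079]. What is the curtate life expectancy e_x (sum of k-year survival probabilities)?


e_x = sum_{k=1}^{n} k_p_x
k_p_x values:
  1_p_x = 0.956
  2_p_x = 0.909156
  3_p_x = 0.857334
  4_p_x = 0.804179
  5_p_x = 0.750299
  6_p_x = 0.691026
e_x = 4.968


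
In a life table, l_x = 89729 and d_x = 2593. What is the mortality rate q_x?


q_x = d_x / l_x
= 2593 / 89729
= 0.0289


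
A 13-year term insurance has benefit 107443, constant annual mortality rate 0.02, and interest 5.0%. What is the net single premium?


NSP = benefit * sum_{k=0}^{n-1} k_p_x * q * v^(k+1)
With constant q=0.02, v=0.952381
Sum = 0.169192
NSP = 107443 * 0.169192
= 18178.4656


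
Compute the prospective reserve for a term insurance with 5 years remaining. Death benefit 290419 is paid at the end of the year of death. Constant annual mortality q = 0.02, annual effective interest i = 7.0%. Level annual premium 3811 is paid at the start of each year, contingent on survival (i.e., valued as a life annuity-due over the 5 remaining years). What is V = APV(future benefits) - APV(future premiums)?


v = 1/(1+i) = 0.934579
APV(future benefits) per unit = sum_{k=0}^{4} k_p_x * q * v^(k+1) = 0.079004
APV(future benefits) = 290419 * 0.079004 = 22944.1958
Life annuity-due factor ä_{x:5} = sum_{k=0}^{4} k_p_x * v^k = 4.226702
APV(future premiums) = 3811 * 4.226702 = 16107.9601
V = 22944.1958 - 16107.9601
= 6836.2357


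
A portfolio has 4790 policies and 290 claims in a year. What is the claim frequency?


frequency = claims / policies
= 290 / 4790
= 0.0605


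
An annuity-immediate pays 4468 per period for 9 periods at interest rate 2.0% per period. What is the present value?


PV = PMT * (1 - (1+i)^(-n)) / i
= 4468 * (1 - (1+0.02)^(-9)) / 0.02
= 4468 * (1 - 0.836755) / 0.02
= 4468 * 8.162237
= 36468.8736


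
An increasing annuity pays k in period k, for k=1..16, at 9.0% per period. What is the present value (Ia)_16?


(Ia)_n = sum_{k=1}^{n} k * v^k, v = 1/(1+i)
v = 0.917431
Sum computed term by term:
(Ia)_16 = 55.8975


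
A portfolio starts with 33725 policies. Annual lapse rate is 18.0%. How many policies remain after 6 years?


remaining = initial * (1 - lapse)^years
= 33725 * (1 - 0.18)^6
= 33725 * 0.304007
= 10252.625


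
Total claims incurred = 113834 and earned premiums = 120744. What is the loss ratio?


Loss ratio = claims / premiums
= 113834 / 120744
= 0.9428


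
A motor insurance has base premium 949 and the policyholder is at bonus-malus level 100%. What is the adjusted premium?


adjusted = base * BM_level / 100
= 949 * 100 / 100
= 949 * 1.0
= 949.0


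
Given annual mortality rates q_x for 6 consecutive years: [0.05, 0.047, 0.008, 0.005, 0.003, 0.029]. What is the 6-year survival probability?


p_k = 1 - q_k for each year
Survival = product of (1 - q_k)
= 0.95 * 0.953 * 0.992 * 0.995 * 0.997 * 0.971
= 0.8651


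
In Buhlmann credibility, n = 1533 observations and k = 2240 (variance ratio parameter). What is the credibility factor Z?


Z = n / (n + k)
= 1533 / (1533 + 2240)
= 1533 / 3773
= 0.4063


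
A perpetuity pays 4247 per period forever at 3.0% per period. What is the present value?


PV = PMT / i
= 4247 / 0.03
= 141566.6667


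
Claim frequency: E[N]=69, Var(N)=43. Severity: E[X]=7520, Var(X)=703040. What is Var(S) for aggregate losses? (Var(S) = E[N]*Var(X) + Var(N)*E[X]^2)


Var(S) = E[N]*Var(X) + Var(N)*E[X]^2
= 69*703040 + 43*7520^2
= 48509760 + 2431667200
= 2.4802e+09


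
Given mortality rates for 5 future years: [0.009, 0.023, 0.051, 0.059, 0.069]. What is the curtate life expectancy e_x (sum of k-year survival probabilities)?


e_x = sum_{k=1}^{n} k_p_x
k_p_x values:
  1_p_x = 0.991
  2_p_x = 0.968207
  3_p_x = 0.918828
  4_p_x = 0.864618
  5_p_x = 0.804959
e_x = 4.5476


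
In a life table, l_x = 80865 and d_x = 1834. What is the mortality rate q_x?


q_x = d_x / l_x
= 1834 / 80865
= 0.0227


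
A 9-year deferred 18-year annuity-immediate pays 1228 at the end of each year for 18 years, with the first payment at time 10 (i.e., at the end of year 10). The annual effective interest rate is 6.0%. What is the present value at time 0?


PV at time 9 of the 18-year annuity-immediate:
a_n = 1228 * (1-(1+0.06)^(-18))/0.06 = 13296.2971
Discount back 9 years to time 0:
PV = 13296.2971 * (1+0.06)^(-9)
= 13296.2971 * 0.591898
= 7870.0578


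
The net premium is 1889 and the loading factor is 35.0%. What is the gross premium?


Gross = net * (1 + loading)
= 1889 * (1 + 0.35)
= 1889 * 1.35
= 2550.15


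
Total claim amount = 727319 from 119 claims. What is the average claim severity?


severity = total / number
= 727319 / 119
= 6111.9244


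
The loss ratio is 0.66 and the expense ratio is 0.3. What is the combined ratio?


Combined ratio = loss ratio + expense ratio
= 0.66 + 0.3
= 0.96


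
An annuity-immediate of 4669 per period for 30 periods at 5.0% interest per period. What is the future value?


FV = PMT * ((1+i)^n - 1) / i
= 4669 * ((1.05)^30 - 1) / 0.05
= 4669 * (4.321942 - 1) / 0.05
= 310202.979


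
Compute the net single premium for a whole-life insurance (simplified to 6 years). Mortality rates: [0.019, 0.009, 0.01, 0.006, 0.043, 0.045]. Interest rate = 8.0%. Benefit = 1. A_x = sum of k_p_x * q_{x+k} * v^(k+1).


v = 0.925926
Year 0: k_p_x=1.0, q=0.019, term=0.017593
Year 1: k_p_x=0.981, q=0.009, term=0.007569
Year 2: k_p_x=0.972171, q=0.01, term=0.007717
Year 3: k_p_x=0.962449, q=0.006, term=0.004245
Year 4: k_p_x=0.956675, q=0.043, term=0.027997
Year 5: k_p_x=0.915538, q=0.045, term=0.025962
A_x = 0.0911


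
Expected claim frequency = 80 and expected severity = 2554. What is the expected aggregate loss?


E[S] = E[N] * E[X]
= 80 * 2554
= 204320


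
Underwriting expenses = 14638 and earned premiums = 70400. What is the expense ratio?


Expense ratio = expenses / premiums
= 14638 / 70400
= 0.2079


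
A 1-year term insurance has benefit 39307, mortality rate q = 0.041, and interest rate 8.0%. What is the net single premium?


NSP = benefit * q * v
v = 1/(1+i) = 0.925926
NSP = 39307 * 0.041 * 0.925926
= 1492.2102


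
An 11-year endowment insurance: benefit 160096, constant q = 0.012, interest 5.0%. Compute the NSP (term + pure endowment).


Term component = 15122.2701
Pure endowment = 11_p_x * v^11 * benefit = 0.875642 * 0.584679 * 160096 = 81964.2713
NSP = 97086.5413


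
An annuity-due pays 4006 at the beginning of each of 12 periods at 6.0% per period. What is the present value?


PV_due = PMT * (1-(1+i)^(-n))/i * (1+i)
PV_immediate = 33585.6788
PV_due = 33585.6788 * 1.06
= 35600.8196


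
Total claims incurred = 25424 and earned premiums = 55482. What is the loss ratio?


Loss ratio = claims / premiums
= 25424 / 55482
= 0.4582


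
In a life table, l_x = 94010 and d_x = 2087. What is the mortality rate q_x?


q_x = d_x / l_x
= 2087 / 94010
= 0.0222


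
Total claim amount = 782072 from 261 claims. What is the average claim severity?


severity = total / number
= 782072 / 261
= 2996.4444


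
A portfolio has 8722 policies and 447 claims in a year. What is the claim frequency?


frequency = claims / policies
= 447 / 8722
= 0.0512


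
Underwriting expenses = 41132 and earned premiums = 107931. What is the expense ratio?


Expense ratio = expenses / premiums
= 41132 / 107931
= 0.3811


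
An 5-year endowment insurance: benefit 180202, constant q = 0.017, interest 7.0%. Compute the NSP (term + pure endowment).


Term component = 12168.9404
Pure endowment = 5_p_x * v^5 * benefit = 0.917841 * 0.712986 * 180202 = 117925.6578
NSP = 130094.5982


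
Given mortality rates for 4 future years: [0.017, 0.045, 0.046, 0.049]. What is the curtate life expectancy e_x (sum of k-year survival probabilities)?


e_x = sum_{k=1}^{n} k_p_x
k_p_x values:
  1_p_x = 0.983
  2_p_x = 0.938765
  3_p_x = 0.895582
  4_p_x = 0.851698
e_x = 3.669


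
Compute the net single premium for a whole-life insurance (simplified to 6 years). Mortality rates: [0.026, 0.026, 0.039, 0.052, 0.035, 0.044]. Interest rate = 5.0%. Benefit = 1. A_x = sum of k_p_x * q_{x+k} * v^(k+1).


v = 0.952381
Year 0: k_p_x=1.0, q=0.026, term=0.024762
Year 1: k_p_x=0.974, q=0.026, term=0.02297
Year 2: k_p_x=0.948676, q=0.039, term=0.031961
Year 3: k_p_x=0.911678, q=0.052, term=0.039002
Year 4: k_p_x=0.86427, q=0.035, term=0.023701
Year 5: k_p_x=0.834021, q=0.044, term=0.027384
A_x = 0.1698


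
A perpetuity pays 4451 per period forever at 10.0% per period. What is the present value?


PV = PMT / i
= 4451 / 0.1
= 44510.0


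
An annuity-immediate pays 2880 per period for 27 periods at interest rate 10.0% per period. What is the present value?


PV = PMT * (1 - (1+i)^(-n)) / i
= 2880 * (1 - (1+0.1)^(-27)) / 0.1
= 2880 * (1 - 0.076278) / 0.1
= 2880 * 9.237223
= 26603.2027


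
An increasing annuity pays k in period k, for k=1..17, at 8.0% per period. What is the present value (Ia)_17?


(Ia)_n = sum_{k=1}^{n} k * v^k, v = 1/(1+i)
v = 0.925926
Sum computed term by term:
(Ia)_17 = 65.71


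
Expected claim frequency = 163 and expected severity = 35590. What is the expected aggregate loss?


E[S] = E[N] * E[X]
= 163 * 35590
= 5.8012e+06


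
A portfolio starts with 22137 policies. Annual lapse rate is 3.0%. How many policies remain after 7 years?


remaining = initial * (1 - lapse)^years
= 22137 * (1 - 0.03)^7
= 22137 * 0.807983
= 17886.3162


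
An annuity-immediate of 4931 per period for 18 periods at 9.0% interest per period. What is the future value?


FV = PMT * ((1+i)^n - 1) / i
= 4931 * ((1.09)^18 - 1) / 0.09
= 4931 * (4.71712 - 1) / 0.09
= 203656.8975


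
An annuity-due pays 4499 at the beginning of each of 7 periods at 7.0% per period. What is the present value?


PV_due = PMT * (1-(1+i)^(-n))/i * (1+i)
PV_immediate = 24246.413
PV_due = 24246.413 * 1.07
= 25943.6619


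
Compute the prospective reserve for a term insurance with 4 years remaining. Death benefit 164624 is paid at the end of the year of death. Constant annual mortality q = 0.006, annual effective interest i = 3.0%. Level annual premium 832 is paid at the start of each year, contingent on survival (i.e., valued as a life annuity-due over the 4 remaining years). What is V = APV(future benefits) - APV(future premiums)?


v = 1/(1+i) = 0.970874
APV(future benefits) per unit = sum_{k=0}^{3} k_p_x * q * v^(k+1) = 0.022108
APV(future benefits) = 164624 * 0.022108 = 3639.4386
Life annuity-due factor ä_{x:4} = sum_{k=0}^{3} k_p_x * v^k = 3.795135
APV(future premiums) = 832 * 3.795135 = 3157.5523
V = 3639.4386 - 3157.5523
= 481.8863


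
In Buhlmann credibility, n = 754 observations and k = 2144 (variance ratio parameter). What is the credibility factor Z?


Z = n / (n + k)
= 754 / (754 + 2144)
= 754 / 2898
= 0.2602


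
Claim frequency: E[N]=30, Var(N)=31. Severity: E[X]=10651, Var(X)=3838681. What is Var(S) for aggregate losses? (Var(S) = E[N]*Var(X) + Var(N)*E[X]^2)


Var(S) = E[N]*Var(X) + Var(N)*E[X]^2
= 30*3838681 + 31*10651^2
= 115160430 + 3516757831
= 3.6319e+09


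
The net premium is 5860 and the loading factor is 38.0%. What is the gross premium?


Gross = net * (1 + loading)
= 5860 * (1 + 0.38)
= 5860 * 1.38
= 8086.8


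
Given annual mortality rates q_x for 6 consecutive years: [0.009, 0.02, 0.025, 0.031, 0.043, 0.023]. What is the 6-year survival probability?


p_k = 1 - q_k for each year
Survival = product of (1 - q_k)
= 0.991 * 0.98 * 0.975 * 0.969 * 0.957 * 0.977
= 0.8579


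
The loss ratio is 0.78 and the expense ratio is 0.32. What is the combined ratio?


Combined ratio = loss ratio + expense ratio
= 0.78 + 0.32
= 1.1


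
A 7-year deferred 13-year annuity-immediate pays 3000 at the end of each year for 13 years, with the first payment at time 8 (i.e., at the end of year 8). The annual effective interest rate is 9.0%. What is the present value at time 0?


PV at time 7 of the 13-year annuity-immediate:
a_n = 3000 * (1-(1+0.09)^(-13))/0.09 = 22460.7118
Discount back 7 years to time 0:
PV = 22460.7118 * (1+0.09)^(-7)
= 22460.7118 * 0.547034
= 12286.7785


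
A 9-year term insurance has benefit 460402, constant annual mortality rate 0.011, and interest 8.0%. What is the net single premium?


NSP = benefit * sum_{k=0}^{n-1} k_p_x * q * v^(k+1)
With constant q=0.011, v=0.925926
Sum = 0.066139
NSP = 460402 * 0.066139
= 30450.6227


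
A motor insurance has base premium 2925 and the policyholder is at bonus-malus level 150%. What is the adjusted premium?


adjusted = base * BM_level / 100
= 2925 * 150 / 100
= 2925 * 1.5
= 4387.5


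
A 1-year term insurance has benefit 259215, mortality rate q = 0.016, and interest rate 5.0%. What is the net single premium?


NSP = benefit * q * v
v = 1/(1+i) = 0.952381
NSP = 259215 * 0.016 * 0.952381
= 3949.9429


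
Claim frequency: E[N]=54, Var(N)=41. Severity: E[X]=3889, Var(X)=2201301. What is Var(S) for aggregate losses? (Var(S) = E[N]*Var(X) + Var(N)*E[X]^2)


Var(S) = E[N]*Var(X) + Var(N)*E[X]^2
= 54*2201301 + 41*3889^2
= 118870254 + 620097161
= 7.3897e+08


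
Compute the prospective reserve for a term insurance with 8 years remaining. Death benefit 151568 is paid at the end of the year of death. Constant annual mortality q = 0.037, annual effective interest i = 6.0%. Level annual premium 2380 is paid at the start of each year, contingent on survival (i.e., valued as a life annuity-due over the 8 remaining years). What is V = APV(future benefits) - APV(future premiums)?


v = 1/(1+i) = 0.943396
APV(future benefits) per unit = sum_{k=0}^{7} k_p_x * q * v^(k+1) = 0.204435
APV(future benefits) = 151568 * 0.204435 = 30985.8204
Life annuity-due factor ä_{x:8} = sum_{k=0}^{7} k_p_x * v^k = 5.85679
APV(future premiums) = 2380 * 5.85679 = 13939.1592
V = 30985.8204 - 13939.1592
= 17046.6612


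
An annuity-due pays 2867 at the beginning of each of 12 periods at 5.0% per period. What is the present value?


PV_due = PMT * (1-(1+i)^(-n))/i * (1+i)
PV_immediate = 25410.9424
PV_due = 25410.9424 * 1.05
= 26681.4896


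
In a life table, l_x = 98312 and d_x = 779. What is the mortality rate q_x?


q_x = d_x / l_x
= 779 / 98312
= 0.0079


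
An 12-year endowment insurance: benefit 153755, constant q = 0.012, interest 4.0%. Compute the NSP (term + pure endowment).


Term component = 16308.908
Pure endowment = 12_p_x * v^12 * benefit = 0.865134 * 0.624597 * 153755 = 83083.0653
NSP = 99391.9733


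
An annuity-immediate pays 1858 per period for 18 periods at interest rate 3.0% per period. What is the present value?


PV = PMT * (1 - (1+i)^(-n)) / i
= 1858 * (1 - (1+0.03)^(-18)) / 0.03
= 1858 * (1 - 0.587395) / 0.03
= 1858 * 13.753513
= 25554.0273


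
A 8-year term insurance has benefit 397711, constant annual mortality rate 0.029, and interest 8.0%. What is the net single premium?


NSP = benefit * sum_{k=0}^{n-1} k_p_x * q * v^(k+1)
With constant q=0.029, v=0.925926
Sum = 0.152466
NSP = 397711 * 0.152466
= 60637.5256


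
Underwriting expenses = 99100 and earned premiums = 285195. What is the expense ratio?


Expense ratio = expenses / premiums
= 99100 / 285195
= 0.3475


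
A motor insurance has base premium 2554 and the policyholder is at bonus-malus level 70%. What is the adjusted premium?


adjusted = base * BM_level / 100
= 2554 * 70 / 100
= 2554 * 0.7
= 1787.8


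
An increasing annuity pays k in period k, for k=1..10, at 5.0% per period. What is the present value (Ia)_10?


(Ia)_n = sum_{k=1}^{n} k * v^k, v = 1/(1+i)
v = 0.952381
Sum computed term by term:
(Ia)_10 = 39.3738


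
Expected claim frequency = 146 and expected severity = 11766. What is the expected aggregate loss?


E[S] = E[N] * E[X]
= 146 * 11766
= 1.7178e+06


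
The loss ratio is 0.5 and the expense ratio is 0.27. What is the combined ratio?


Combined ratio = loss ratio + expense ratio
= 0.5 + 0.27
= 0.77


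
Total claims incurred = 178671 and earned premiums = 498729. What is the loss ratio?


Loss ratio = claims / premiums
= 178671 / 498729
= 0.3583


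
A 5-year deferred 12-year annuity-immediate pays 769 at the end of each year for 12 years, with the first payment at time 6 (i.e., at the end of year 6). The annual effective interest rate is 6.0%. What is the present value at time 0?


PV at time 5 of the 12-year annuity-immediate:
a_n = 769 * (1-(1+0.06)^(-12))/0.06 = 6447.176
Discount back 5 years to time 0:
PV = 6447.176 * (1+0.06)^(-5)
= 6447.176 * 0.747258
= 4817.705


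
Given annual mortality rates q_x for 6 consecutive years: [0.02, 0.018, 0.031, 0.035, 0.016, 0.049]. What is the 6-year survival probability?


p_k = 1 - q_k for each year
Survival = product of (1 - q_k)
= 0.98 * 0.982 * 0.969 * 0.965 * 0.984 * 0.951
= 0.8421


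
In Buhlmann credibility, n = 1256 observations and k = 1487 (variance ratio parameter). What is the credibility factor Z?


Z = n / (n + k)
= 1256 / (1256 + 1487)
= 1256 / 2743
= 0.4579


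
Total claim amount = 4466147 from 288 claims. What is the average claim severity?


severity = total / number
= 4466147 / 288
= 15507.4549


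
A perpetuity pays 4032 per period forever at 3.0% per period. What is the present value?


PV = PMT / i
= 4032 / 0.03
= 134400.0


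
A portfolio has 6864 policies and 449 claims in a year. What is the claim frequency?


frequency = claims / policies
= 449 / 6864
= 0.0654


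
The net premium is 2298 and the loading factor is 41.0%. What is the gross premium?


Gross = net * (1 + loading)
= 2298 * (1 + 0.41)
= 2298 * 1.41
= 3240.18


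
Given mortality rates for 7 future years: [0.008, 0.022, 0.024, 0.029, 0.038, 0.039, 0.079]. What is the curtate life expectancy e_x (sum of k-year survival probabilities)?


e_x = sum_{k=1}^{n} k_p_x
k_p_x values:
  1_p_x = 0.992
  2_p_x = 0.970176
  3_p_x = 0.946892
  4_p_x = 0.919432
  5_p_x = 0.884494
  6_p_x = 0.849998
  7_p_x = 0.782848
e_x = 6.3458


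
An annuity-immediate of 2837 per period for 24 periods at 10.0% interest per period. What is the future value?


FV = PMT * ((1+i)^n - 1) / i
= 2837 * ((1.1)^24 - 1) / 0.1
= 2837 * (9.849733 - 1) / 0.1
= 251066.916


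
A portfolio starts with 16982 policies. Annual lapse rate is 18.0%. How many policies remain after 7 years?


remaining = initial * (1 - lapse)^years
= 16982 * (1 - 0.18)^7
= 16982 * 0.249285
= 4233.3659


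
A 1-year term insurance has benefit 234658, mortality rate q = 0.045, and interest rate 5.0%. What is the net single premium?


NSP = benefit * q * v
v = 1/(1+i) = 0.952381
NSP = 234658 * 0.045 * 0.952381
= 10056.7714


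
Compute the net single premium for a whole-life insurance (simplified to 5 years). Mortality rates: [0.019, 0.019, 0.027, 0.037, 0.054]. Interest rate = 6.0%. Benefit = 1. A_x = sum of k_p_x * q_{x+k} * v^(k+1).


v = 0.943396
Year 0: k_p_x=1.0, q=0.019, term=0.017925
Year 1: k_p_x=0.981, q=0.019, term=0.016589
Year 2: k_p_x=0.962361, q=0.027, term=0.021816
Year 3: k_p_x=0.936377, q=0.037, term=0.027443
Year 4: k_p_x=0.901731, q=0.054, term=0.036387
A_x = 0.1202


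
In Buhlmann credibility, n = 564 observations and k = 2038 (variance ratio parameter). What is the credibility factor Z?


Z = n / (n + k)
= 564 / (564 + 2038)
= 564 / 2602
= 0.2168


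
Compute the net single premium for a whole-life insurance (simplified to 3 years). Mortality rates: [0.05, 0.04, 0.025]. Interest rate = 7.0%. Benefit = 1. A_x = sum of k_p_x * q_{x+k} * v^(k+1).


v = 0.934579
Year 0: k_p_x=1.0, q=0.05, term=0.046729
Year 1: k_p_x=0.95, q=0.04, term=0.033191
Year 2: k_p_x=0.912, q=0.025, term=0.018612
A_x = 0.0985


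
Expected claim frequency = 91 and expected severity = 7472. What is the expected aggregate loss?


E[S] = E[N] * E[X]
= 91 * 7472
= 679952


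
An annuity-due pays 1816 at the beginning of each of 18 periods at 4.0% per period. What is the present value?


PV_due = PMT * (1-(1+i)^(-n))/i * (1+i)
PV_immediate = 22989.2833
PV_due = 22989.2833 * 1.04
= 23908.8546


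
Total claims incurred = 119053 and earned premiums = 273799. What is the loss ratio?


Loss ratio = claims / premiums
= 119053 / 273799
= 0.4348


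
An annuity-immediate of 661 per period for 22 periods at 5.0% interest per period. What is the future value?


FV = PMT * ((1+i)^n - 1) / i
= 661 * ((1.05)^22 - 1) / 0.05
= 661 * (2.925261 - 1) / 0.05
= 25451.9467


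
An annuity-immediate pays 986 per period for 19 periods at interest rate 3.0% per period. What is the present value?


PV = PMT * (1 - (1+i)^(-n)) / i
= 986 * (1 - (1+0.03)^(-19)) / 0.03
= 986 * (1 - 0.570286) / 0.03
= 986 * 14.323799
= 14123.2659


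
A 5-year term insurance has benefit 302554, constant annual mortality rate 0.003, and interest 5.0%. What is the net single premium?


NSP = benefit * sum_{k=0}^{n-1} k_p_x * q * v^(k+1)
With constant q=0.003, v=0.952381
Sum = 0.012915
NSP = 302554 * 0.012915
= 3907.338


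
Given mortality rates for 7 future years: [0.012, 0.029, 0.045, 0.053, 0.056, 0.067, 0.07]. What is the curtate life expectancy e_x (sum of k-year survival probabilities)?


e_x = sum_{k=1}^{n} k_p_x
k_p_x values:
  1_p_x = 0.988
  2_p_x = 0.959348
  3_p_x = 0.916177
  4_p_x = 0.86762
  5_p_x = 0.819033
  6_p_x = 0.764158
  7_p_x = 0.710667
e_x = 6.025


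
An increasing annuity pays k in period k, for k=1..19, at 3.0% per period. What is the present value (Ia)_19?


(Ia)_n = sum_{k=1}^{n} k * v^k, v = 1/(1+i)
v = 0.970874
Sum computed term by term:
(Ia)_19 = 130.6026


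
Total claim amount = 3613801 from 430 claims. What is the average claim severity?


severity = total / number
= 3613801 / 430
= 8404.1884


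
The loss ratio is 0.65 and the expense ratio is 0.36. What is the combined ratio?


Combined ratio = loss ratio + expense ratio
= 0.65 + 0.36
= 1.01


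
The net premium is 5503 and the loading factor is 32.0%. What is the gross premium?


Gross = net * (1 + loading)
= 5503 * (1 + 0.32)
= 5503 * 1.32
= 7263.96


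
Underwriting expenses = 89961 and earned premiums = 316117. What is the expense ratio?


Expense ratio = expenses / premiums
= 89961 / 316117
= 0.2846


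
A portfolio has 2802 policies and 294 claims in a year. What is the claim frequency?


frequency = claims / policies
= 294 / 2802
= 0.1049


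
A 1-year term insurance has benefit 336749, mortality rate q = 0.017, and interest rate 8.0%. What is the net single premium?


NSP = benefit * q * v
v = 1/(1+i) = 0.925926
NSP = 336749 * 0.017 * 0.925926
= 5300.6787


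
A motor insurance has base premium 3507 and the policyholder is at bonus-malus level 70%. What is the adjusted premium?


adjusted = base * BM_level / 100
= 3507 * 70 / 100
= 3507 * 0.7
= 2454.9


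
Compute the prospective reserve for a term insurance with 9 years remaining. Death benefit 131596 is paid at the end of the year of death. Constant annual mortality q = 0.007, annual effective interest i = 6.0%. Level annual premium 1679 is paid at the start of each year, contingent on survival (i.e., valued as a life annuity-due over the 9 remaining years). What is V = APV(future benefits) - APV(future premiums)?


v = 1/(1+i) = 0.943396
APV(future benefits) per unit = sum_{k=0}^{8} k_p_x * q * v^(k+1) = 0.046426
APV(future benefits) = 131596 * 0.046426 = 6109.4864
Life annuity-due factor ä_{x:9} = sum_{k=0}^{8} k_p_x * v^k = 7.030235
APV(future premiums) = 1679 * 7.030235 = 11803.7645
V = 6109.4864 - 11803.7645
= -5694.2781
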